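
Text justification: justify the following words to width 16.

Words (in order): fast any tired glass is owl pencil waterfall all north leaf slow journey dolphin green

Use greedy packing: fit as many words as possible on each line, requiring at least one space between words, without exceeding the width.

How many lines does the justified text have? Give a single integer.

Answer: 6

Derivation:
Line 1: ['fast', 'any', 'tired'] (min_width=14, slack=2)
Line 2: ['glass', 'is', 'owl'] (min_width=12, slack=4)
Line 3: ['pencil', 'waterfall'] (min_width=16, slack=0)
Line 4: ['all', 'north', 'leaf'] (min_width=14, slack=2)
Line 5: ['slow', 'journey'] (min_width=12, slack=4)
Line 6: ['dolphin', 'green'] (min_width=13, slack=3)
Total lines: 6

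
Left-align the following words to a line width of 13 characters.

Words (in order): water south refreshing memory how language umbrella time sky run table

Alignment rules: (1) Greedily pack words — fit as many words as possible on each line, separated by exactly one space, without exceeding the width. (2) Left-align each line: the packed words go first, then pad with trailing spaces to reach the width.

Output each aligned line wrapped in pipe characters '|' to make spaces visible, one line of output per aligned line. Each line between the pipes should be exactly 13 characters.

Line 1: ['water', 'south'] (min_width=11, slack=2)
Line 2: ['refreshing'] (min_width=10, slack=3)
Line 3: ['memory', 'how'] (min_width=10, slack=3)
Line 4: ['language'] (min_width=8, slack=5)
Line 5: ['umbrella', 'time'] (min_width=13, slack=0)
Line 6: ['sky', 'run', 'table'] (min_width=13, slack=0)

Answer: |water south  |
|refreshing   |
|memory how   |
|language     |
|umbrella time|
|sky run table|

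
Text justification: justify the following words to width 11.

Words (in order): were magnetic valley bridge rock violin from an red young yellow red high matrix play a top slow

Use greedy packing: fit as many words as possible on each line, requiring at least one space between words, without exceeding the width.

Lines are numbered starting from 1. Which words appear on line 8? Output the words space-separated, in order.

Answer: yellow red

Derivation:
Line 1: ['were'] (min_width=4, slack=7)
Line 2: ['magnetic'] (min_width=8, slack=3)
Line 3: ['valley'] (min_width=6, slack=5)
Line 4: ['bridge', 'rock'] (min_width=11, slack=0)
Line 5: ['violin', 'from'] (min_width=11, slack=0)
Line 6: ['an', 'red'] (min_width=6, slack=5)
Line 7: ['young'] (min_width=5, slack=6)
Line 8: ['yellow', 'red'] (min_width=10, slack=1)
Line 9: ['high', 'matrix'] (min_width=11, slack=0)
Line 10: ['play', 'a', 'top'] (min_width=10, slack=1)
Line 11: ['slow'] (min_width=4, slack=7)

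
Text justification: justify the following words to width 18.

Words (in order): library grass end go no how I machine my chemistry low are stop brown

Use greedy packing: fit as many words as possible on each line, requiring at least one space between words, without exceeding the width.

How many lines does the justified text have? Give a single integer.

Line 1: ['library', 'grass', 'end'] (min_width=17, slack=1)
Line 2: ['go', 'no', 'how', 'I'] (min_width=11, slack=7)
Line 3: ['machine', 'my'] (min_width=10, slack=8)
Line 4: ['chemistry', 'low', 'are'] (min_width=17, slack=1)
Line 5: ['stop', 'brown'] (min_width=10, slack=8)
Total lines: 5

Answer: 5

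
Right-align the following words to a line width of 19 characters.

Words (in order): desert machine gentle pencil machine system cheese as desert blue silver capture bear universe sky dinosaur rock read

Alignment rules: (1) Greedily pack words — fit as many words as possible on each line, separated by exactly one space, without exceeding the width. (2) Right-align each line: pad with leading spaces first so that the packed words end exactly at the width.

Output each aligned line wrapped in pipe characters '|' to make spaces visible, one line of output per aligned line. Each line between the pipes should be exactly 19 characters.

Answer: |     desert machine|
|      gentle pencil|
|     machine system|
|   cheese as desert|
|blue silver capture|
|  bear universe sky|
| dinosaur rock read|

Derivation:
Line 1: ['desert', 'machine'] (min_width=14, slack=5)
Line 2: ['gentle', 'pencil'] (min_width=13, slack=6)
Line 3: ['machine', 'system'] (min_width=14, slack=5)
Line 4: ['cheese', 'as', 'desert'] (min_width=16, slack=3)
Line 5: ['blue', 'silver', 'capture'] (min_width=19, slack=0)
Line 6: ['bear', 'universe', 'sky'] (min_width=17, slack=2)
Line 7: ['dinosaur', 'rock', 'read'] (min_width=18, slack=1)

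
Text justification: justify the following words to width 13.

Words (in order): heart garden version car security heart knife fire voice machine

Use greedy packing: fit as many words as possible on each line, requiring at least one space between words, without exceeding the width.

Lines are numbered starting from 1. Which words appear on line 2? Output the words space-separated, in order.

Line 1: ['heart', 'garden'] (min_width=12, slack=1)
Line 2: ['version', 'car'] (min_width=11, slack=2)
Line 3: ['security'] (min_width=8, slack=5)
Line 4: ['heart', 'knife'] (min_width=11, slack=2)
Line 5: ['fire', 'voice'] (min_width=10, slack=3)
Line 6: ['machine'] (min_width=7, slack=6)

Answer: version car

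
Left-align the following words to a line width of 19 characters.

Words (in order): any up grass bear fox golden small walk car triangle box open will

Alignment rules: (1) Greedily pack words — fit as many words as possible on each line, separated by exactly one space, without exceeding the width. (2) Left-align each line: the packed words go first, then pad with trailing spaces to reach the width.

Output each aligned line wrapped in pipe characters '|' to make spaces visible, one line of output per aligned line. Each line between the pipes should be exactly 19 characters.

Answer: |any up grass bear  |
|fox golden small   |
|walk car triangle  |
|box open will      |

Derivation:
Line 1: ['any', 'up', 'grass', 'bear'] (min_width=17, slack=2)
Line 2: ['fox', 'golden', 'small'] (min_width=16, slack=3)
Line 3: ['walk', 'car', 'triangle'] (min_width=17, slack=2)
Line 4: ['box', 'open', 'will'] (min_width=13, slack=6)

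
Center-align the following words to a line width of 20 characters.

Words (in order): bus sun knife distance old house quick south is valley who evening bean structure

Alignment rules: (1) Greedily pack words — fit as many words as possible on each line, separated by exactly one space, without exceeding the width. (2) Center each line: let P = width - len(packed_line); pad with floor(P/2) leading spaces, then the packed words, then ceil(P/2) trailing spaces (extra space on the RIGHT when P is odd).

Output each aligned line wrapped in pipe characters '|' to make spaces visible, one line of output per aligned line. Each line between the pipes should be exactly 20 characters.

Answer: |   bus sun knife    |
| distance old house |
|   quick south is   |
| valley who evening |
|   bean structure   |

Derivation:
Line 1: ['bus', 'sun', 'knife'] (min_width=13, slack=7)
Line 2: ['distance', 'old', 'house'] (min_width=18, slack=2)
Line 3: ['quick', 'south', 'is'] (min_width=14, slack=6)
Line 4: ['valley', 'who', 'evening'] (min_width=18, slack=2)
Line 5: ['bean', 'structure'] (min_width=14, slack=6)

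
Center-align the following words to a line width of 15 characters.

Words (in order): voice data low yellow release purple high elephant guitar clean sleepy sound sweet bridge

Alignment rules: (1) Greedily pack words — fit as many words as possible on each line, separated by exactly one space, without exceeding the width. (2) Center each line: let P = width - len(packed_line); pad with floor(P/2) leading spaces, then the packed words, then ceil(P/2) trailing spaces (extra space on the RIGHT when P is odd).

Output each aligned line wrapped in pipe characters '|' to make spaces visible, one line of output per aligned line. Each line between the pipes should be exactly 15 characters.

Answer: |voice data low |
|yellow release |
|  purple high  |
|elephant guitar|
| clean sleepy  |
|  sound sweet  |
|    bridge     |

Derivation:
Line 1: ['voice', 'data', 'low'] (min_width=14, slack=1)
Line 2: ['yellow', 'release'] (min_width=14, slack=1)
Line 3: ['purple', 'high'] (min_width=11, slack=4)
Line 4: ['elephant', 'guitar'] (min_width=15, slack=0)
Line 5: ['clean', 'sleepy'] (min_width=12, slack=3)
Line 6: ['sound', 'sweet'] (min_width=11, slack=4)
Line 7: ['bridge'] (min_width=6, slack=9)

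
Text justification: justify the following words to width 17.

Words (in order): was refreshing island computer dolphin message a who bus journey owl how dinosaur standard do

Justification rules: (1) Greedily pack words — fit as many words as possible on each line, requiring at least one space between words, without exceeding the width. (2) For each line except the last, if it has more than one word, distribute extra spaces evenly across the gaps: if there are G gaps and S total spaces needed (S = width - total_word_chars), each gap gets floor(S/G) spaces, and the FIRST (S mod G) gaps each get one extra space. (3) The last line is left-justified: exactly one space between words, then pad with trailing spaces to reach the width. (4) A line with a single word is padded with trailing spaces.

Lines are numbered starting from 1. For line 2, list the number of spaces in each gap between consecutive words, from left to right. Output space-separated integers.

Line 1: ['was', 'refreshing'] (min_width=14, slack=3)
Line 2: ['island', 'computer'] (min_width=15, slack=2)
Line 3: ['dolphin', 'message', 'a'] (min_width=17, slack=0)
Line 4: ['who', 'bus', 'journey'] (min_width=15, slack=2)
Line 5: ['owl', 'how', 'dinosaur'] (min_width=16, slack=1)
Line 6: ['standard', 'do'] (min_width=11, slack=6)

Answer: 3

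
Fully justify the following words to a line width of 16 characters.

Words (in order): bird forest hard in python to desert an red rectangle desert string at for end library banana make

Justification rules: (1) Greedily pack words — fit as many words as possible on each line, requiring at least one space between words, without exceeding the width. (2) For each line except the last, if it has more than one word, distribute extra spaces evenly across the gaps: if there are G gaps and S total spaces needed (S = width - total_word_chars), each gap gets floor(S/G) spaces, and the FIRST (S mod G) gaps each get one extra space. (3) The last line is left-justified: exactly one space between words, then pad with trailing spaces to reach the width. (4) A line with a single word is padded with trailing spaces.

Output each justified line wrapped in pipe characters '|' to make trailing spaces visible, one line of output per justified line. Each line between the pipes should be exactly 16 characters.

Line 1: ['bird', 'forest', 'hard'] (min_width=16, slack=0)
Line 2: ['in', 'python', 'to'] (min_width=12, slack=4)
Line 3: ['desert', 'an', 'red'] (min_width=13, slack=3)
Line 4: ['rectangle', 'desert'] (min_width=16, slack=0)
Line 5: ['string', 'at', 'for'] (min_width=13, slack=3)
Line 6: ['end', 'library'] (min_width=11, slack=5)
Line 7: ['banana', 'make'] (min_width=11, slack=5)

Answer: |bird forest hard|
|in   python   to|
|desert   an  red|
|rectangle desert|
|string   at  for|
|end      library|
|banana make     |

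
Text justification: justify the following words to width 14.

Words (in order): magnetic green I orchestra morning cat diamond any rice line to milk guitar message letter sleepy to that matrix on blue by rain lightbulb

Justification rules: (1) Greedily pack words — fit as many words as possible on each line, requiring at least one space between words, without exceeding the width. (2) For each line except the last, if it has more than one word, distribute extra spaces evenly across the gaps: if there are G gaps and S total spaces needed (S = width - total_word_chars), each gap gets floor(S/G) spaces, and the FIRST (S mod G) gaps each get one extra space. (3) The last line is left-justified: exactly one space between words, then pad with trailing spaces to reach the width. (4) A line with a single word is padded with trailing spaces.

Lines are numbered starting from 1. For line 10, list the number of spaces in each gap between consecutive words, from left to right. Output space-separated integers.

Answer: 8

Derivation:
Line 1: ['magnetic', 'green'] (min_width=14, slack=0)
Line 2: ['I', 'orchestra'] (min_width=11, slack=3)
Line 3: ['morning', 'cat'] (min_width=11, slack=3)
Line 4: ['diamond', 'any'] (min_width=11, slack=3)
Line 5: ['rice', 'line', 'to'] (min_width=12, slack=2)
Line 6: ['milk', 'guitar'] (min_width=11, slack=3)
Line 7: ['message', 'letter'] (min_width=14, slack=0)
Line 8: ['sleepy', 'to', 'that'] (min_width=14, slack=0)
Line 9: ['matrix', 'on', 'blue'] (min_width=14, slack=0)
Line 10: ['by', 'rain'] (min_width=7, slack=7)
Line 11: ['lightbulb'] (min_width=9, slack=5)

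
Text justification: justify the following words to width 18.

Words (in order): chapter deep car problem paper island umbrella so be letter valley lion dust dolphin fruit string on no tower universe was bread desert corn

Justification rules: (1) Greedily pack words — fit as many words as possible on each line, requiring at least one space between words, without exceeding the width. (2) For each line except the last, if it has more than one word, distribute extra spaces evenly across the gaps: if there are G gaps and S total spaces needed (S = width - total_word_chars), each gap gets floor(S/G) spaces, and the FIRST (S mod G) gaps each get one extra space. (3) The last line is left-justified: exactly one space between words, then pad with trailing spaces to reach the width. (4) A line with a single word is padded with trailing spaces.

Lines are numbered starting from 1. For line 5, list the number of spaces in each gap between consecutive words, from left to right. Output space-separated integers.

Answer: 2 1

Derivation:
Line 1: ['chapter', 'deep', 'car'] (min_width=16, slack=2)
Line 2: ['problem', 'paper'] (min_width=13, slack=5)
Line 3: ['island', 'umbrella', 'so'] (min_width=18, slack=0)
Line 4: ['be', 'letter', 'valley'] (min_width=16, slack=2)
Line 5: ['lion', 'dust', 'dolphin'] (min_width=17, slack=1)
Line 6: ['fruit', 'string', 'on', 'no'] (min_width=18, slack=0)
Line 7: ['tower', 'universe', 'was'] (min_width=18, slack=0)
Line 8: ['bread', 'desert', 'corn'] (min_width=17, slack=1)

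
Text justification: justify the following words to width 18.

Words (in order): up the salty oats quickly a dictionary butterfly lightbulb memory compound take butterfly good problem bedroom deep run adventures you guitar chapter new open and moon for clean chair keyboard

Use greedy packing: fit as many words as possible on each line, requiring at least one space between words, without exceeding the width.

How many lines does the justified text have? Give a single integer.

Answer: 14

Derivation:
Line 1: ['up', 'the', 'salty', 'oats'] (min_width=17, slack=1)
Line 2: ['quickly', 'a'] (min_width=9, slack=9)
Line 3: ['dictionary'] (min_width=10, slack=8)
Line 4: ['butterfly'] (min_width=9, slack=9)
Line 5: ['lightbulb', 'memory'] (min_width=16, slack=2)
Line 6: ['compound', 'take'] (min_width=13, slack=5)
Line 7: ['butterfly', 'good'] (min_width=14, slack=4)
Line 8: ['problem', 'bedroom'] (min_width=15, slack=3)
Line 9: ['deep', 'run'] (min_width=8, slack=10)
Line 10: ['adventures', 'you'] (min_width=14, slack=4)
Line 11: ['guitar', 'chapter', 'new'] (min_width=18, slack=0)
Line 12: ['open', 'and', 'moon', 'for'] (min_width=17, slack=1)
Line 13: ['clean', 'chair'] (min_width=11, slack=7)
Line 14: ['keyboard'] (min_width=8, slack=10)
Total lines: 14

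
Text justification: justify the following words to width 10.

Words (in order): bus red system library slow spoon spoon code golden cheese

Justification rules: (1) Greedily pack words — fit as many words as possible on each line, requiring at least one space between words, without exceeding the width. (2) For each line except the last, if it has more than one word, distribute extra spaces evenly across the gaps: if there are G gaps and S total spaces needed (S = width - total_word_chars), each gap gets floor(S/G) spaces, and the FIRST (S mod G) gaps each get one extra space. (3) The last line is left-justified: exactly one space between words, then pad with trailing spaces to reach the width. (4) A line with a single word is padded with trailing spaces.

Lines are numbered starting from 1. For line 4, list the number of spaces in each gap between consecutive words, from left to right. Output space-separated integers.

Line 1: ['bus', 'red'] (min_width=7, slack=3)
Line 2: ['system'] (min_width=6, slack=4)
Line 3: ['library'] (min_width=7, slack=3)
Line 4: ['slow', 'spoon'] (min_width=10, slack=0)
Line 5: ['spoon', 'code'] (min_width=10, slack=0)
Line 6: ['golden'] (min_width=6, slack=4)
Line 7: ['cheese'] (min_width=6, slack=4)

Answer: 1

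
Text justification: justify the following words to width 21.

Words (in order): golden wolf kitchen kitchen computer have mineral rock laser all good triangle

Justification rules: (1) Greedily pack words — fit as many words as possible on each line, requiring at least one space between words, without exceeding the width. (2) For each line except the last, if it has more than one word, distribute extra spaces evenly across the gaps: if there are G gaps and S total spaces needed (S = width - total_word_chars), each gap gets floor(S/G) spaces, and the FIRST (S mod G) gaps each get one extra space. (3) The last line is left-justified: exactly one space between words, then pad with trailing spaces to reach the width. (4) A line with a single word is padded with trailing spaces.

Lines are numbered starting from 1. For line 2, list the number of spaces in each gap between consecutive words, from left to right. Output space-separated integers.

Line 1: ['golden', 'wolf', 'kitchen'] (min_width=19, slack=2)
Line 2: ['kitchen', 'computer', 'have'] (min_width=21, slack=0)
Line 3: ['mineral', 'rock', 'laser'] (min_width=18, slack=3)
Line 4: ['all', 'good', 'triangle'] (min_width=17, slack=4)

Answer: 1 1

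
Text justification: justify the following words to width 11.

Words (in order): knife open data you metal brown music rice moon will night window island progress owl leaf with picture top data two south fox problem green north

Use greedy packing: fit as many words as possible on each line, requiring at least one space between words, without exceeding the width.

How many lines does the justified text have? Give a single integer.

Line 1: ['knife', 'open'] (min_width=10, slack=1)
Line 2: ['data', 'you'] (min_width=8, slack=3)
Line 3: ['metal', 'brown'] (min_width=11, slack=0)
Line 4: ['music', 'rice'] (min_width=10, slack=1)
Line 5: ['moon', 'will'] (min_width=9, slack=2)
Line 6: ['night'] (min_width=5, slack=6)
Line 7: ['window'] (min_width=6, slack=5)
Line 8: ['island'] (min_width=6, slack=5)
Line 9: ['progress'] (min_width=8, slack=3)
Line 10: ['owl', 'leaf'] (min_width=8, slack=3)
Line 11: ['with'] (min_width=4, slack=7)
Line 12: ['picture', 'top'] (min_width=11, slack=0)
Line 13: ['data', 'two'] (min_width=8, slack=3)
Line 14: ['south', 'fox'] (min_width=9, slack=2)
Line 15: ['problem'] (min_width=7, slack=4)
Line 16: ['green', 'north'] (min_width=11, slack=0)
Total lines: 16

Answer: 16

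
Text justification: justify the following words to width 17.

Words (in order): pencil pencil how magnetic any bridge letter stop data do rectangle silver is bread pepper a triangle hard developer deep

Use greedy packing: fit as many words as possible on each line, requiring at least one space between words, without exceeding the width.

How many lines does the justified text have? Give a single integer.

Answer: 8

Derivation:
Line 1: ['pencil', 'pencil', 'how'] (min_width=17, slack=0)
Line 2: ['magnetic', 'any'] (min_width=12, slack=5)
Line 3: ['bridge', 'letter'] (min_width=13, slack=4)
Line 4: ['stop', 'data', 'do'] (min_width=12, slack=5)
Line 5: ['rectangle', 'silver'] (min_width=16, slack=1)
Line 6: ['is', 'bread', 'pepper', 'a'] (min_width=17, slack=0)
Line 7: ['triangle', 'hard'] (min_width=13, slack=4)
Line 8: ['developer', 'deep'] (min_width=14, slack=3)
Total lines: 8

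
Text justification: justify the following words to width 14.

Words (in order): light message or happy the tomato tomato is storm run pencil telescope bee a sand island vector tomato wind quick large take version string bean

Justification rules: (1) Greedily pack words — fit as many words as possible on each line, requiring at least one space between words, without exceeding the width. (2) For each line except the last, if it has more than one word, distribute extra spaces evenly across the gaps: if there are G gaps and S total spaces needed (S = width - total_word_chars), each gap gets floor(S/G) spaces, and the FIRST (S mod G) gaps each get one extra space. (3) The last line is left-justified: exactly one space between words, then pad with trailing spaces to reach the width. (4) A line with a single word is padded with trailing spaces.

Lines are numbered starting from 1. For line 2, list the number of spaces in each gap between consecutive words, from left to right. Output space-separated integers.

Line 1: ['light', 'message'] (min_width=13, slack=1)
Line 2: ['or', 'happy', 'the'] (min_width=12, slack=2)
Line 3: ['tomato', 'tomato'] (min_width=13, slack=1)
Line 4: ['is', 'storm', 'run'] (min_width=12, slack=2)
Line 5: ['pencil'] (min_width=6, slack=8)
Line 6: ['telescope', 'bee'] (min_width=13, slack=1)
Line 7: ['a', 'sand', 'island'] (min_width=13, slack=1)
Line 8: ['vector', 'tomato'] (min_width=13, slack=1)
Line 9: ['wind', 'quick'] (min_width=10, slack=4)
Line 10: ['large', 'take'] (min_width=10, slack=4)
Line 11: ['version', 'string'] (min_width=14, slack=0)
Line 12: ['bean'] (min_width=4, slack=10)

Answer: 2 2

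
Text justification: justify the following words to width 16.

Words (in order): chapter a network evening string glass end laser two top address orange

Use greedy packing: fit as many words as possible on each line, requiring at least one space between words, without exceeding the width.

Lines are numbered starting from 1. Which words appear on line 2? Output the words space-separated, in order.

Answer: network evening

Derivation:
Line 1: ['chapter', 'a'] (min_width=9, slack=7)
Line 2: ['network', 'evening'] (min_width=15, slack=1)
Line 3: ['string', 'glass', 'end'] (min_width=16, slack=0)
Line 4: ['laser', 'two', 'top'] (min_width=13, slack=3)
Line 5: ['address', 'orange'] (min_width=14, slack=2)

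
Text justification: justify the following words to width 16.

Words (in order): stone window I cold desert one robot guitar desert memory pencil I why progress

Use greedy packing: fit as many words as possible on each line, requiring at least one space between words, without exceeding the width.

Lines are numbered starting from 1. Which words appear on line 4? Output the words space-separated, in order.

Answer: desert memory

Derivation:
Line 1: ['stone', 'window', 'I'] (min_width=14, slack=2)
Line 2: ['cold', 'desert', 'one'] (min_width=15, slack=1)
Line 3: ['robot', 'guitar'] (min_width=12, slack=4)
Line 4: ['desert', 'memory'] (min_width=13, slack=3)
Line 5: ['pencil', 'I', 'why'] (min_width=12, slack=4)
Line 6: ['progress'] (min_width=8, slack=8)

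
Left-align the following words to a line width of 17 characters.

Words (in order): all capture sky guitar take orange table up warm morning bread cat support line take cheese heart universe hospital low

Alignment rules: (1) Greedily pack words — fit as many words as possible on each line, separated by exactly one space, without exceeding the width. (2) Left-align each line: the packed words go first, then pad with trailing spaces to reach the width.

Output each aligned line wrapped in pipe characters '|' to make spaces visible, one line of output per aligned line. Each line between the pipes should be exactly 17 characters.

Line 1: ['all', 'capture', 'sky'] (min_width=15, slack=2)
Line 2: ['guitar', 'take'] (min_width=11, slack=6)
Line 3: ['orange', 'table', 'up'] (min_width=15, slack=2)
Line 4: ['warm', 'morning'] (min_width=12, slack=5)
Line 5: ['bread', 'cat', 'support'] (min_width=17, slack=0)
Line 6: ['line', 'take', 'cheese'] (min_width=16, slack=1)
Line 7: ['heart', 'universe'] (min_width=14, slack=3)
Line 8: ['hospital', 'low'] (min_width=12, slack=5)

Answer: |all capture sky  |
|guitar take      |
|orange table up  |
|warm morning     |
|bread cat support|
|line take cheese |
|heart universe   |
|hospital low     |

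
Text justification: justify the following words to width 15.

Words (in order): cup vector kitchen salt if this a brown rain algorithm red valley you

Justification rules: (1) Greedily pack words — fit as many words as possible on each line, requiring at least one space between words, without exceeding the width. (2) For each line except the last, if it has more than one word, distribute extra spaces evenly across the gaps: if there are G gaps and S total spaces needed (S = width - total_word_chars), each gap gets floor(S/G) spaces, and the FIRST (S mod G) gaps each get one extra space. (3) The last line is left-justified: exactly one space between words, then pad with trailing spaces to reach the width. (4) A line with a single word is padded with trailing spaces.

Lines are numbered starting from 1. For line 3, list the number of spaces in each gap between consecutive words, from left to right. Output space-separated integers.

Line 1: ['cup', 'vector'] (min_width=10, slack=5)
Line 2: ['kitchen', 'salt', 'if'] (min_width=15, slack=0)
Line 3: ['this', 'a', 'brown'] (min_width=12, slack=3)
Line 4: ['rain', 'algorithm'] (min_width=14, slack=1)
Line 5: ['red', 'valley', 'you'] (min_width=14, slack=1)

Answer: 3 2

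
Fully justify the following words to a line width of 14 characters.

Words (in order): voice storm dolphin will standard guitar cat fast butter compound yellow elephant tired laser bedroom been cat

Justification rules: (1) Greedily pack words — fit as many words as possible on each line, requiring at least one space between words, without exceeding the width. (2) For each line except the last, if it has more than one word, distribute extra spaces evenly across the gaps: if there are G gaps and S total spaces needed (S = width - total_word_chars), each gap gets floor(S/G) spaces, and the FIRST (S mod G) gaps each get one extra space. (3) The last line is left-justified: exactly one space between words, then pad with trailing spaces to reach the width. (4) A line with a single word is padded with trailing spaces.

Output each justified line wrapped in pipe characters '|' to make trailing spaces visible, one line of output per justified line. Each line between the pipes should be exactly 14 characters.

Answer: |voice    storm|
|dolphin   will|
|standard      |
|guitar     cat|
|fast    butter|
|compound      |
|yellow        |
|elephant tired|
|laser  bedroom|
|been cat      |

Derivation:
Line 1: ['voice', 'storm'] (min_width=11, slack=3)
Line 2: ['dolphin', 'will'] (min_width=12, slack=2)
Line 3: ['standard'] (min_width=8, slack=6)
Line 4: ['guitar', 'cat'] (min_width=10, slack=4)
Line 5: ['fast', 'butter'] (min_width=11, slack=3)
Line 6: ['compound'] (min_width=8, slack=6)
Line 7: ['yellow'] (min_width=6, slack=8)
Line 8: ['elephant', 'tired'] (min_width=14, slack=0)
Line 9: ['laser', 'bedroom'] (min_width=13, slack=1)
Line 10: ['been', 'cat'] (min_width=8, slack=6)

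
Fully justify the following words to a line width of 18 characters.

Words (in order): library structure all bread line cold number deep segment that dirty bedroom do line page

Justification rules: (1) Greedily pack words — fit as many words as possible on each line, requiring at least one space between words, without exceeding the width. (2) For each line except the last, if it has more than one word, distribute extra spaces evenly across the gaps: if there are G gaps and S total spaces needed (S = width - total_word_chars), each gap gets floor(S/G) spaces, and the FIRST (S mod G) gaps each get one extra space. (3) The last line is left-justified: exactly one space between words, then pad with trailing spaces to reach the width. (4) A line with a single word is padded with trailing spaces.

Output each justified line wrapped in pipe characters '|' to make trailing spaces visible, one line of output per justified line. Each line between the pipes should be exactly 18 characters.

Answer: |library  structure|
|all   bread   line|
|cold  number  deep|
|segment that dirty|
|bedroom   do  line|
|page              |

Derivation:
Line 1: ['library', 'structure'] (min_width=17, slack=1)
Line 2: ['all', 'bread', 'line'] (min_width=14, slack=4)
Line 3: ['cold', 'number', 'deep'] (min_width=16, slack=2)
Line 4: ['segment', 'that', 'dirty'] (min_width=18, slack=0)
Line 5: ['bedroom', 'do', 'line'] (min_width=15, slack=3)
Line 6: ['page'] (min_width=4, slack=14)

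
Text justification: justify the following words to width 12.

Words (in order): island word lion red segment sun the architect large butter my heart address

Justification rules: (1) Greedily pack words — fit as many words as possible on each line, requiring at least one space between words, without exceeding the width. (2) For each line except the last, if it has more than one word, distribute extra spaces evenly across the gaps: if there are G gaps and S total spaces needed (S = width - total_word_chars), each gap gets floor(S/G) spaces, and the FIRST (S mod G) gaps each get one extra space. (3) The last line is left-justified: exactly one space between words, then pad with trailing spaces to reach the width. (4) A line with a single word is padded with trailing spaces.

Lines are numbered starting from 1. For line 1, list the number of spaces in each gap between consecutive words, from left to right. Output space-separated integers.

Answer: 2

Derivation:
Line 1: ['island', 'word'] (min_width=11, slack=1)
Line 2: ['lion', 'red'] (min_width=8, slack=4)
Line 3: ['segment', 'sun'] (min_width=11, slack=1)
Line 4: ['the'] (min_width=3, slack=9)
Line 5: ['architect'] (min_width=9, slack=3)
Line 6: ['large', 'butter'] (min_width=12, slack=0)
Line 7: ['my', 'heart'] (min_width=8, slack=4)
Line 8: ['address'] (min_width=7, slack=5)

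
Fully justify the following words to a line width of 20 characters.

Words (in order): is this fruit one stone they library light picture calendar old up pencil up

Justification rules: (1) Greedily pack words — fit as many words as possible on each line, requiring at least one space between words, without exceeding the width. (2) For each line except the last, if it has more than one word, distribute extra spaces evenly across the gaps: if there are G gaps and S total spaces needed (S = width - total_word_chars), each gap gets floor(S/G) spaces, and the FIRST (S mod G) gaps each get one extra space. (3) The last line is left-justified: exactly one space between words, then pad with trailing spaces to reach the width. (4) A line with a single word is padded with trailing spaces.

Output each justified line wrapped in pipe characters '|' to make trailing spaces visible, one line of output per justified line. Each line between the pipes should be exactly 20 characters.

Line 1: ['is', 'this', 'fruit', 'one'] (min_width=17, slack=3)
Line 2: ['stone', 'they', 'library'] (min_width=18, slack=2)
Line 3: ['light', 'picture'] (min_width=13, slack=7)
Line 4: ['calendar', 'old', 'up'] (min_width=15, slack=5)
Line 5: ['pencil', 'up'] (min_width=9, slack=11)

Answer: |is  this  fruit  one|
|stone  they  library|
|light        picture|
|calendar    old   up|
|pencil up           |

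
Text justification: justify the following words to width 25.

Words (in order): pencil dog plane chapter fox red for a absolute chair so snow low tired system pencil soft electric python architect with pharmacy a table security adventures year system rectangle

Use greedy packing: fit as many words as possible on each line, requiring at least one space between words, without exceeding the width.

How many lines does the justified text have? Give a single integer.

Line 1: ['pencil', 'dog', 'plane', 'chapter'] (min_width=24, slack=1)
Line 2: ['fox', 'red', 'for', 'a', 'absolute'] (min_width=22, slack=3)
Line 3: ['chair', 'so', 'snow', 'low', 'tired'] (min_width=23, slack=2)
Line 4: ['system', 'pencil', 'soft'] (min_width=18, slack=7)
Line 5: ['electric', 'python', 'architect'] (min_width=25, slack=0)
Line 6: ['with', 'pharmacy', 'a', 'table'] (min_width=21, slack=4)
Line 7: ['security', 'adventures', 'year'] (min_width=24, slack=1)
Line 8: ['system', 'rectangle'] (min_width=16, slack=9)
Total lines: 8

Answer: 8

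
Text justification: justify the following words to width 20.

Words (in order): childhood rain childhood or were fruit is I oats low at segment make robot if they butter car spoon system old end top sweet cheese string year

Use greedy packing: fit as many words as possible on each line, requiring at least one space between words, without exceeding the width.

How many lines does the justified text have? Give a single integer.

Line 1: ['childhood', 'rain'] (min_width=14, slack=6)
Line 2: ['childhood', 'or', 'were'] (min_width=17, slack=3)
Line 3: ['fruit', 'is', 'I', 'oats', 'low'] (min_width=19, slack=1)
Line 4: ['at', 'segment', 'make'] (min_width=15, slack=5)
Line 5: ['robot', 'if', 'they', 'butter'] (min_width=20, slack=0)
Line 6: ['car', 'spoon', 'system', 'old'] (min_width=20, slack=0)
Line 7: ['end', 'top', 'sweet', 'cheese'] (min_width=20, slack=0)
Line 8: ['string', 'year'] (min_width=11, slack=9)
Total lines: 8

Answer: 8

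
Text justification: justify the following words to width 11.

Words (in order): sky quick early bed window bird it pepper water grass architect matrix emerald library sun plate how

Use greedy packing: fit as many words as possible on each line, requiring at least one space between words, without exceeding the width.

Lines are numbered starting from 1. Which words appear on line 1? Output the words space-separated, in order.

Answer: sky quick

Derivation:
Line 1: ['sky', 'quick'] (min_width=9, slack=2)
Line 2: ['early', 'bed'] (min_width=9, slack=2)
Line 3: ['window', 'bird'] (min_width=11, slack=0)
Line 4: ['it', 'pepper'] (min_width=9, slack=2)
Line 5: ['water', 'grass'] (min_width=11, slack=0)
Line 6: ['architect'] (min_width=9, slack=2)
Line 7: ['matrix'] (min_width=6, slack=5)
Line 8: ['emerald'] (min_width=7, slack=4)
Line 9: ['library', 'sun'] (min_width=11, slack=0)
Line 10: ['plate', 'how'] (min_width=9, slack=2)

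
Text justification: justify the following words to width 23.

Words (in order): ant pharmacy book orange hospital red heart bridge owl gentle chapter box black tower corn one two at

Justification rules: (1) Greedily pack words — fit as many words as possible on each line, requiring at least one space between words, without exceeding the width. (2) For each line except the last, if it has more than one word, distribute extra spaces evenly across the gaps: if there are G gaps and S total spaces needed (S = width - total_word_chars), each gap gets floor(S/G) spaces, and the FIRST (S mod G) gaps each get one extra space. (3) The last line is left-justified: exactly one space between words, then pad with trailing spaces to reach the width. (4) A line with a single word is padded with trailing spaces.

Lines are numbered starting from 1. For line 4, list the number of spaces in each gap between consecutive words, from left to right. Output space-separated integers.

Line 1: ['ant', 'pharmacy', 'book'] (min_width=17, slack=6)
Line 2: ['orange', 'hospital', 'red'] (min_width=19, slack=4)
Line 3: ['heart', 'bridge', 'owl', 'gentle'] (min_width=23, slack=0)
Line 4: ['chapter', 'box', 'black', 'tower'] (min_width=23, slack=0)
Line 5: ['corn', 'one', 'two', 'at'] (min_width=15, slack=8)

Answer: 1 1 1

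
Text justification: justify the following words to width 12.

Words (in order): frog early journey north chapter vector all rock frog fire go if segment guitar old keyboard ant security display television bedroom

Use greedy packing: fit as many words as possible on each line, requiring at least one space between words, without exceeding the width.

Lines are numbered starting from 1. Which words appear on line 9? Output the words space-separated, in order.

Answer: guitar old

Derivation:
Line 1: ['frog', 'early'] (min_width=10, slack=2)
Line 2: ['journey'] (min_width=7, slack=5)
Line 3: ['north'] (min_width=5, slack=7)
Line 4: ['chapter'] (min_width=7, slack=5)
Line 5: ['vector', 'all'] (min_width=10, slack=2)
Line 6: ['rock', 'frog'] (min_width=9, slack=3)
Line 7: ['fire', 'go', 'if'] (min_width=10, slack=2)
Line 8: ['segment'] (min_width=7, slack=5)
Line 9: ['guitar', 'old'] (min_width=10, slack=2)
Line 10: ['keyboard', 'ant'] (min_width=12, slack=0)
Line 11: ['security'] (min_width=8, slack=4)
Line 12: ['display'] (min_width=7, slack=5)
Line 13: ['television'] (min_width=10, slack=2)
Line 14: ['bedroom'] (min_width=7, slack=5)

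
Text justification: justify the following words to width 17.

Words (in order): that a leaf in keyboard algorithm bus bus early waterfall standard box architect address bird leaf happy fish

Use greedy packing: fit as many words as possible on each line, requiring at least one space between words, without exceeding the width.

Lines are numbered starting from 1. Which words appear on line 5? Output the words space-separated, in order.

Answer: standard box

Derivation:
Line 1: ['that', 'a', 'leaf', 'in'] (min_width=14, slack=3)
Line 2: ['keyboard'] (min_width=8, slack=9)
Line 3: ['algorithm', 'bus', 'bus'] (min_width=17, slack=0)
Line 4: ['early', 'waterfall'] (min_width=15, slack=2)
Line 5: ['standard', 'box'] (min_width=12, slack=5)
Line 6: ['architect', 'address'] (min_width=17, slack=0)
Line 7: ['bird', 'leaf', 'happy'] (min_width=15, slack=2)
Line 8: ['fish'] (min_width=4, slack=13)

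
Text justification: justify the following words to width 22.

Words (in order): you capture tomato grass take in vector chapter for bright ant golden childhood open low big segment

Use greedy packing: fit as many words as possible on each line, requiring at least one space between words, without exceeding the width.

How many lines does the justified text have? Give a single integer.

Answer: 5

Derivation:
Line 1: ['you', 'capture', 'tomato'] (min_width=18, slack=4)
Line 2: ['grass', 'take', 'in', 'vector'] (min_width=20, slack=2)
Line 3: ['chapter', 'for', 'bright', 'ant'] (min_width=22, slack=0)
Line 4: ['golden', 'childhood', 'open'] (min_width=21, slack=1)
Line 5: ['low', 'big', 'segment'] (min_width=15, slack=7)
Total lines: 5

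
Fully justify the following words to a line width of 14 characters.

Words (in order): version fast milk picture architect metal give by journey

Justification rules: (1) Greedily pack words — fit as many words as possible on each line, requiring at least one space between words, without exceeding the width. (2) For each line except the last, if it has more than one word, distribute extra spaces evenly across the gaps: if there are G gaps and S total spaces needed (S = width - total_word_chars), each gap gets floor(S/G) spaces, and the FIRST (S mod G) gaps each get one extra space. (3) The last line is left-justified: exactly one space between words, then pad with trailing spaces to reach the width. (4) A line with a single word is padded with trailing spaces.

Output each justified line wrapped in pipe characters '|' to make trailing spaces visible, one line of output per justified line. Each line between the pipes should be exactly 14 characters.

Line 1: ['version', 'fast'] (min_width=12, slack=2)
Line 2: ['milk', 'picture'] (min_width=12, slack=2)
Line 3: ['architect'] (min_width=9, slack=5)
Line 4: ['metal', 'give', 'by'] (min_width=13, slack=1)
Line 5: ['journey'] (min_width=7, slack=7)

Answer: |version   fast|
|milk   picture|
|architect     |
|metal  give by|
|journey       |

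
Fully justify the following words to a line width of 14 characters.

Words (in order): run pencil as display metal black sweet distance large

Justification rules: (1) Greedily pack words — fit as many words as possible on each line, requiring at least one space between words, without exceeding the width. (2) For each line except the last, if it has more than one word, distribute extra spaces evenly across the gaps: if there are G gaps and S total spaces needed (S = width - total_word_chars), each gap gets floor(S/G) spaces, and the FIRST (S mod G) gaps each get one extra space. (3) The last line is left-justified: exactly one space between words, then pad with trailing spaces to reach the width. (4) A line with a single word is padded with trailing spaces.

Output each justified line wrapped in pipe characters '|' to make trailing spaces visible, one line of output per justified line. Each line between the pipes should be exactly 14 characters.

Line 1: ['run', 'pencil', 'as'] (min_width=13, slack=1)
Line 2: ['display', 'metal'] (min_width=13, slack=1)
Line 3: ['black', 'sweet'] (min_width=11, slack=3)
Line 4: ['distance', 'large'] (min_width=14, slack=0)

Answer: |run  pencil as|
|display  metal|
|black    sweet|
|distance large|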